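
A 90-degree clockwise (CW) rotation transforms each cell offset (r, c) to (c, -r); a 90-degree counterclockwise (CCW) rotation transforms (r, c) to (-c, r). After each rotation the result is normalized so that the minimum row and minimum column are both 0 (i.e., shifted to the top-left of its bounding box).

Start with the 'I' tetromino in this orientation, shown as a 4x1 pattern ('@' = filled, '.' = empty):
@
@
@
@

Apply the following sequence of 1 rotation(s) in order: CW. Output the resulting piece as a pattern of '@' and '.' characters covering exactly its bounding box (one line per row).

Answer: @@@@

Derivation:
Start:
@
@
@
@
After rotation 1 (CW):
@@@@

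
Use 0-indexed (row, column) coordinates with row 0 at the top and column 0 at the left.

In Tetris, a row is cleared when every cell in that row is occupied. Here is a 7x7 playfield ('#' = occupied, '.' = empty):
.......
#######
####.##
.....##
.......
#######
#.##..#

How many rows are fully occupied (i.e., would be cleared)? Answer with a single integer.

Answer: 2

Derivation:
Check each row:
  row 0: 7 empty cells -> not full
  row 1: 0 empty cells -> FULL (clear)
  row 2: 1 empty cell -> not full
  row 3: 5 empty cells -> not full
  row 4: 7 empty cells -> not full
  row 5: 0 empty cells -> FULL (clear)
  row 6: 3 empty cells -> not full
Total rows cleared: 2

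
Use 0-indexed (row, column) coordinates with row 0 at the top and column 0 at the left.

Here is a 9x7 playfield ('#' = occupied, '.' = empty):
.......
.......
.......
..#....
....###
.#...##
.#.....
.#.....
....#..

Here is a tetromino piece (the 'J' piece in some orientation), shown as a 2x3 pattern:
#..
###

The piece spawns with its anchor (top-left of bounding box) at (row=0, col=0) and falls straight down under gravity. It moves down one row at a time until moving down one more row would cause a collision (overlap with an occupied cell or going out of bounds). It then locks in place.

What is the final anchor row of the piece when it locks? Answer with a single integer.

Answer: 1

Derivation:
Spawn at (row=0, col=0). Try each row:
  row 0: fits
  row 1: fits
  row 2: blocked -> lock at row 1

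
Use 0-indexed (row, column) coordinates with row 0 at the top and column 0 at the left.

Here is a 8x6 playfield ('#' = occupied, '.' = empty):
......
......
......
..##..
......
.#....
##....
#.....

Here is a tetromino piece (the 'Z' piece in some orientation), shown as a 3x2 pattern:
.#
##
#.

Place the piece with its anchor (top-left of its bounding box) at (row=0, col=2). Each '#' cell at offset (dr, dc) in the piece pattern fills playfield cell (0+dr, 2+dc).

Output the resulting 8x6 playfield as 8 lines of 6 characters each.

Fill (0+0,2+1) = (0,3)
Fill (0+1,2+0) = (1,2)
Fill (0+1,2+1) = (1,3)
Fill (0+2,2+0) = (2,2)

Answer: ...#..
..##..
..#...
..##..
......
.#....
##....
#.....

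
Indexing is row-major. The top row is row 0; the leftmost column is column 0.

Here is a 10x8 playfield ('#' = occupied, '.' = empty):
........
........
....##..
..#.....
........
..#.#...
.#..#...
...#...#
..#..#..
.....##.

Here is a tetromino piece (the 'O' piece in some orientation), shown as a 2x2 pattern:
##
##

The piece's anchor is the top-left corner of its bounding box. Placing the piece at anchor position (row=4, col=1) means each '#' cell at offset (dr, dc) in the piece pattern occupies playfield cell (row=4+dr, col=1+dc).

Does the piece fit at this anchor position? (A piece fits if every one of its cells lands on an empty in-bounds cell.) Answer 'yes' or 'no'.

Check each piece cell at anchor (4, 1):
  offset (0,0) -> (4,1): empty -> OK
  offset (0,1) -> (4,2): empty -> OK
  offset (1,0) -> (5,1): empty -> OK
  offset (1,1) -> (5,2): occupied ('#') -> FAIL
All cells valid: no

Answer: no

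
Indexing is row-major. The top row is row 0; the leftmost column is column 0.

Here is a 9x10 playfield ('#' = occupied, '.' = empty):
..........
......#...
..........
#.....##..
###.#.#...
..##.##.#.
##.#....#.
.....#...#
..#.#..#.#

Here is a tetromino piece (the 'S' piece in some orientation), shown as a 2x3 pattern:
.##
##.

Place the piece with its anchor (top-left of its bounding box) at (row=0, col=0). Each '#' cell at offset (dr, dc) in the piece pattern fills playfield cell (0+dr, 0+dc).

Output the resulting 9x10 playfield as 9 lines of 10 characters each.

Answer: .##.......
##....#...
..........
#.....##..
###.#.#...
..##.##.#.
##.#....#.
.....#...#
..#.#..#.#

Derivation:
Fill (0+0,0+1) = (0,1)
Fill (0+0,0+2) = (0,2)
Fill (0+1,0+0) = (1,0)
Fill (0+1,0+1) = (1,1)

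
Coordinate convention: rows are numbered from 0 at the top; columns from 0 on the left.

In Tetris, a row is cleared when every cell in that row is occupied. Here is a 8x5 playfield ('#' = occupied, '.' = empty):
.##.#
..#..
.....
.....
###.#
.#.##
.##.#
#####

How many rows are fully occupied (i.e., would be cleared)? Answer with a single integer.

Answer: 1

Derivation:
Check each row:
  row 0: 2 empty cells -> not full
  row 1: 4 empty cells -> not full
  row 2: 5 empty cells -> not full
  row 3: 5 empty cells -> not full
  row 4: 1 empty cell -> not full
  row 5: 2 empty cells -> not full
  row 6: 2 empty cells -> not full
  row 7: 0 empty cells -> FULL (clear)
Total rows cleared: 1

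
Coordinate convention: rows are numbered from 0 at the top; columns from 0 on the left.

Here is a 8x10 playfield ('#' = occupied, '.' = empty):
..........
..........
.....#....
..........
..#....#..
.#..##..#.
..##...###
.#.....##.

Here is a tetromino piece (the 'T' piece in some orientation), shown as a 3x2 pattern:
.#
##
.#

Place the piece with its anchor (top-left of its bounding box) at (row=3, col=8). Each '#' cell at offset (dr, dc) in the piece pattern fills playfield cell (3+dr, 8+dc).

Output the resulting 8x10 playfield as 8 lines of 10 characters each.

Answer: ..........
..........
.....#....
.........#
..#....###
.#..##..##
..##...###
.#.....##.

Derivation:
Fill (3+0,8+1) = (3,9)
Fill (3+1,8+0) = (4,8)
Fill (3+1,8+1) = (4,9)
Fill (3+2,8+1) = (5,9)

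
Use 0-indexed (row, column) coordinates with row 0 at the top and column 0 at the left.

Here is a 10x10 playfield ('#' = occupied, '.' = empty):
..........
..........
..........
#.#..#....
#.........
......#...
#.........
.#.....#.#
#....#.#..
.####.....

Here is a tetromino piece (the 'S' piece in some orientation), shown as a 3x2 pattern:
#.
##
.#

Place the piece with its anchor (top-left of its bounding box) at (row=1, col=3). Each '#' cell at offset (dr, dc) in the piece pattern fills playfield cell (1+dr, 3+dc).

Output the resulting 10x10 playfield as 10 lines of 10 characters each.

Answer: ..........
...#......
...##.....
#.#.##....
#.........
......#...
#.........
.#.....#.#
#....#.#..
.####.....

Derivation:
Fill (1+0,3+0) = (1,3)
Fill (1+1,3+0) = (2,3)
Fill (1+1,3+1) = (2,4)
Fill (1+2,3+1) = (3,4)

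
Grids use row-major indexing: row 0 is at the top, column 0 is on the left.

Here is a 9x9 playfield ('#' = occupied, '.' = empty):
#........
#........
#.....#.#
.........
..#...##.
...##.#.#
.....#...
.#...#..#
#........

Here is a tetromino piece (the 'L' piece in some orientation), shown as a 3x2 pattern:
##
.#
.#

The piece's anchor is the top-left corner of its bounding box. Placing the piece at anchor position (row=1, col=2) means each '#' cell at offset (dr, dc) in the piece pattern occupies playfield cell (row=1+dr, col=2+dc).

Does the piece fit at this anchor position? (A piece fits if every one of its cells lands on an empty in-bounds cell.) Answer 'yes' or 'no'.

Check each piece cell at anchor (1, 2):
  offset (0,0) -> (1,2): empty -> OK
  offset (0,1) -> (1,3): empty -> OK
  offset (1,1) -> (2,3): empty -> OK
  offset (2,1) -> (3,3): empty -> OK
All cells valid: yes

Answer: yes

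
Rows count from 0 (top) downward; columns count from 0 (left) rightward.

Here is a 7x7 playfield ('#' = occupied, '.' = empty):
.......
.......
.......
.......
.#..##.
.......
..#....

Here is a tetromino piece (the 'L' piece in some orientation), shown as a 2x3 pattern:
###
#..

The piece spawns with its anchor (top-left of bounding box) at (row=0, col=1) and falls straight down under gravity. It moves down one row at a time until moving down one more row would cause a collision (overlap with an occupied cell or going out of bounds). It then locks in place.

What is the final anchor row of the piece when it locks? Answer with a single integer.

Spawn at (row=0, col=1). Try each row:
  row 0: fits
  row 1: fits
  row 2: fits
  row 3: blocked -> lock at row 2

Answer: 2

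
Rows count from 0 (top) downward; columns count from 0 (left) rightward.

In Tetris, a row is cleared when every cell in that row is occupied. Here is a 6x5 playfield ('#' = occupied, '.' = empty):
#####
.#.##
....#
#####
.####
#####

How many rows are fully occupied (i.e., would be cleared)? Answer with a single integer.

Check each row:
  row 0: 0 empty cells -> FULL (clear)
  row 1: 2 empty cells -> not full
  row 2: 4 empty cells -> not full
  row 3: 0 empty cells -> FULL (clear)
  row 4: 1 empty cell -> not full
  row 5: 0 empty cells -> FULL (clear)
Total rows cleared: 3

Answer: 3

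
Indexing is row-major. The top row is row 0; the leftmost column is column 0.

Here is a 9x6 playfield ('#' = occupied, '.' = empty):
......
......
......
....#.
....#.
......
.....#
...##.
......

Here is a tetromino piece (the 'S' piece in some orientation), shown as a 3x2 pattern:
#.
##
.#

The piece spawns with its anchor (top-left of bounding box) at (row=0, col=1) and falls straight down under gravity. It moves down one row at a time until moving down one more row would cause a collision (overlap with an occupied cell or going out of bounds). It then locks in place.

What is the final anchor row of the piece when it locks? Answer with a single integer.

Spawn at (row=0, col=1). Try each row:
  row 0: fits
  row 1: fits
  row 2: fits
  row 3: fits
  row 4: fits
  row 5: fits
  row 6: fits
  row 7: blocked -> lock at row 6

Answer: 6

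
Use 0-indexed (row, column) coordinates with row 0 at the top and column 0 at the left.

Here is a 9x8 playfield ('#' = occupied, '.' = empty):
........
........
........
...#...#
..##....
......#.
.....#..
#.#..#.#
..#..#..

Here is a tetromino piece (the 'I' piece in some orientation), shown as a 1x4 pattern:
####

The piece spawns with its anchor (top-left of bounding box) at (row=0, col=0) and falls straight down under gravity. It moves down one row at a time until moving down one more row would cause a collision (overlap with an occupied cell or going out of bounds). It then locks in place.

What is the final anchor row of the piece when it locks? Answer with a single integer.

Spawn at (row=0, col=0). Try each row:
  row 0: fits
  row 1: fits
  row 2: fits
  row 3: blocked -> lock at row 2

Answer: 2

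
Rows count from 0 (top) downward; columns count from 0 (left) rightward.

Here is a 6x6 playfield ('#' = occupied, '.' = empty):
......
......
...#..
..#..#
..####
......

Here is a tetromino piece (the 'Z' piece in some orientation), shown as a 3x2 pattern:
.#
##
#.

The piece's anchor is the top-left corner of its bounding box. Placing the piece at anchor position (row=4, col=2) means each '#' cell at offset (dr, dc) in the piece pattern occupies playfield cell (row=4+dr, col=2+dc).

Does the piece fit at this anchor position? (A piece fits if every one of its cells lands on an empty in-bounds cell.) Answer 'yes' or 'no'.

Answer: no

Derivation:
Check each piece cell at anchor (4, 2):
  offset (0,1) -> (4,3): occupied ('#') -> FAIL
  offset (1,0) -> (5,2): empty -> OK
  offset (1,1) -> (5,3): empty -> OK
  offset (2,0) -> (6,2): out of bounds -> FAIL
All cells valid: no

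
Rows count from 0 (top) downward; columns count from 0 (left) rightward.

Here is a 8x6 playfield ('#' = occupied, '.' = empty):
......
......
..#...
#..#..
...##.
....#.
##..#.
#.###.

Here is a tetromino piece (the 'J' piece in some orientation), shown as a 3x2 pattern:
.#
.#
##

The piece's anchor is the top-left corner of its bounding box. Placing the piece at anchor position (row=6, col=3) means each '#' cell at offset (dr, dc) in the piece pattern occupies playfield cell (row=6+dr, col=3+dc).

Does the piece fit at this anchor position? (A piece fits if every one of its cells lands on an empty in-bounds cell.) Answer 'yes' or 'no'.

Answer: no

Derivation:
Check each piece cell at anchor (6, 3):
  offset (0,1) -> (6,4): occupied ('#') -> FAIL
  offset (1,1) -> (7,4): occupied ('#') -> FAIL
  offset (2,0) -> (8,3): out of bounds -> FAIL
  offset (2,1) -> (8,4): out of bounds -> FAIL
All cells valid: no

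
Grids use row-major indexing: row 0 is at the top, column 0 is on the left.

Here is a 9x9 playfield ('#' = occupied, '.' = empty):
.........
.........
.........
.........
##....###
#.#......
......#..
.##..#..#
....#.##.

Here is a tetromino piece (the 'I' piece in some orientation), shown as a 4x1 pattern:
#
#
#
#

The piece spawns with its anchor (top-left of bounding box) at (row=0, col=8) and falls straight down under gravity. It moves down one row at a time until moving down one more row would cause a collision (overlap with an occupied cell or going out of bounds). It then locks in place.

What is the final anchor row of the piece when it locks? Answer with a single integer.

Answer: 0

Derivation:
Spawn at (row=0, col=8). Try each row:
  row 0: fits
  row 1: blocked -> lock at row 0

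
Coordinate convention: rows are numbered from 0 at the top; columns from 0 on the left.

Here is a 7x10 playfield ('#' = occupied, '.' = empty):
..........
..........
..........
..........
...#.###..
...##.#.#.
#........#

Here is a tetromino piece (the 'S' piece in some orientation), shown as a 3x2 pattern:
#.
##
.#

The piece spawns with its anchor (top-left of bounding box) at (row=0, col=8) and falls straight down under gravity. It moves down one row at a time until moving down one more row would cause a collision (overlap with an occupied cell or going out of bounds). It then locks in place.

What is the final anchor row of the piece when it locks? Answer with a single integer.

Spawn at (row=0, col=8). Try each row:
  row 0: fits
  row 1: fits
  row 2: fits
  row 3: fits
  row 4: blocked -> lock at row 3

Answer: 3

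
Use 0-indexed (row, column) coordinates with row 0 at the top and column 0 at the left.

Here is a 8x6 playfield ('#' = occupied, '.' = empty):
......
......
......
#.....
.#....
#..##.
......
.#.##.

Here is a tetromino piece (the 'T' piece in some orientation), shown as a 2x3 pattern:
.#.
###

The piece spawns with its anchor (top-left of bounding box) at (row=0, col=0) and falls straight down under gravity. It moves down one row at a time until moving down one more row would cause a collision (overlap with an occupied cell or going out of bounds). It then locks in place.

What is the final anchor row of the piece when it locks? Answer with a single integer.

Answer: 1

Derivation:
Spawn at (row=0, col=0). Try each row:
  row 0: fits
  row 1: fits
  row 2: blocked -> lock at row 1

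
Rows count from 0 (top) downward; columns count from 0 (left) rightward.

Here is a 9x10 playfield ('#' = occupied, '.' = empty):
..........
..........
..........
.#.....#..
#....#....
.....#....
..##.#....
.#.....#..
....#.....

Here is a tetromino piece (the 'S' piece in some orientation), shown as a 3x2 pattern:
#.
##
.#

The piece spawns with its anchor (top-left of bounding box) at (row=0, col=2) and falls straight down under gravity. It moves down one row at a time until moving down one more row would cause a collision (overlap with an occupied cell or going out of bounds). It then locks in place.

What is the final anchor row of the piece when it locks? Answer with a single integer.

Spawn at (row=0, col=2). Try each row:
  row 0: fits
  row 1: fits
  row 2: fits
  row 3: fits
  row 4: blocked -> lock at row 3

Answer: 3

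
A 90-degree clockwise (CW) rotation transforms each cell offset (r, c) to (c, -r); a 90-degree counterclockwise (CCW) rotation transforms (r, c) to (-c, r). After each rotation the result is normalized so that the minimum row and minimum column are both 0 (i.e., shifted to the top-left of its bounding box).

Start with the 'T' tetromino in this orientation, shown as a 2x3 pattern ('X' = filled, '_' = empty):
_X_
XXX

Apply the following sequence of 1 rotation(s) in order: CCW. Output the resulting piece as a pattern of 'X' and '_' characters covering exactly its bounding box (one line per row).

Answer: _X
XX
_X

Derivation:
Start:
_X_
XXX
After rotation 1 (CCW):
_X
XX
_X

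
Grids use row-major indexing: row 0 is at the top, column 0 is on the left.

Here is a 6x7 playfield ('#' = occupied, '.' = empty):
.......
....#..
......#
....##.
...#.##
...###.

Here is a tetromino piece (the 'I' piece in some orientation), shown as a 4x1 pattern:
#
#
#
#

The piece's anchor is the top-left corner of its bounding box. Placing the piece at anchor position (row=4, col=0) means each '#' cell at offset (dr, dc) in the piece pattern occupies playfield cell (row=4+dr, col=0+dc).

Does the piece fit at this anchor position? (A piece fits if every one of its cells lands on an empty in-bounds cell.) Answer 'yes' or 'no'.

Answer: no

Derivation:
Check each piece cell at anchor (4, 0):
  offset (0,0) -> (4,0): empty -> OK
  offset (1,0) -> (5,0): empty -> OK
  offset (2,0) -> (6,0): out of bounds -> FAIL
  offset (3,0) -> (7,0): out of bounds -> FAIL
All cells valid: no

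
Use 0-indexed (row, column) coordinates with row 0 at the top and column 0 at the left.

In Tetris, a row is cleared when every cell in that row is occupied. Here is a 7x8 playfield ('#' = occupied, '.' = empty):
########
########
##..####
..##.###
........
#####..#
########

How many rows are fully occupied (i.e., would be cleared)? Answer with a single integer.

Check each row:
  row 0: 0 empty cells -> FULL (clear)
  row 1: 0 empty cells -> FULL (clear)
  row 2: 2 empty cells -> not full
  row 3: 3 empty cells -> not full
  row 4: 8 empty cells -> not full
  row 5: 2 empty cells -> not full
  row 6: 0 empty cells -> FULL (clear)
Total rows cleared: 3

Answer: 3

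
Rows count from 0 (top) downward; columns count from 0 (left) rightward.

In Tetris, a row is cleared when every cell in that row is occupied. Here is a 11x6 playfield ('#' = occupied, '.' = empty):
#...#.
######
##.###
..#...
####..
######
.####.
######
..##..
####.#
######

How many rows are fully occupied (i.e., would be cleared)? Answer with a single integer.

Check each row:
  row 0: 4 empty cells -> not full
  row 1: 0 empty cells -> FULL (clear)
  row 2: 1 empty cell -> not full
  row 3: 5 empty cells -> not full
  row 4: 2 empty cells -> not full
  row 5: 0 empty cells -> FULL (clear)
  row 6: 2 empty cells -> not full
  row 7: 0 empty cells -> FULL (clear)
  row 8: 4 empty cells -> not full
  row 9: 1 empty cell -> not full
  row 10: 0 empty cells -> FULL (clear)
Total rows cleared: 4

Answer: 4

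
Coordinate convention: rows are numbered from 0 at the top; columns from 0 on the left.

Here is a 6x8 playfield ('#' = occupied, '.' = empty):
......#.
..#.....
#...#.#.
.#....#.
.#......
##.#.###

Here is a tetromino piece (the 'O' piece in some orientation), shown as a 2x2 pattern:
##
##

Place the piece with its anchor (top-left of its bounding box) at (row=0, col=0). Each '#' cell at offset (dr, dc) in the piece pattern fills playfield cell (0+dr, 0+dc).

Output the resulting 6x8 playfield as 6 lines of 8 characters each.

Answer: ##....#.
###.....
#...#.#.
.#....#.
.#......
##.#.###

Derivation:
Fill (0+0,0+0) = (0,0)
Fill (0+0,0+1) = (0,1)
Fill (0+1,0+0) = (1,0)
Fill (0+1,0+1) = (1,1)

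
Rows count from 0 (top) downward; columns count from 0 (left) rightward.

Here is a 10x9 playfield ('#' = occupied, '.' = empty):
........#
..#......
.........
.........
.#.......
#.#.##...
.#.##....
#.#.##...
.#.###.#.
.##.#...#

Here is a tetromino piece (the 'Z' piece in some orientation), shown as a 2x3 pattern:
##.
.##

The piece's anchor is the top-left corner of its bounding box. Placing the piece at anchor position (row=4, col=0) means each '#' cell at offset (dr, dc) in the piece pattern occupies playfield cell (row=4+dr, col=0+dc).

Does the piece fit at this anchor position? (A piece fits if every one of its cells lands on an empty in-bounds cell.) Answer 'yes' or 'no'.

Answer: no

Derivation:
Check each piece cell at anchor (4, 0):
  offset (0,0) -> (4,0): empty -> OK
  offset (0,1) -> (4,1): occupied ('#') -> FAIL
  offset (1,1) -> (5,1): empty -> OK
  offset (1,2) -> (5,2): occupied ('#') -> FAIL
All cells valid: no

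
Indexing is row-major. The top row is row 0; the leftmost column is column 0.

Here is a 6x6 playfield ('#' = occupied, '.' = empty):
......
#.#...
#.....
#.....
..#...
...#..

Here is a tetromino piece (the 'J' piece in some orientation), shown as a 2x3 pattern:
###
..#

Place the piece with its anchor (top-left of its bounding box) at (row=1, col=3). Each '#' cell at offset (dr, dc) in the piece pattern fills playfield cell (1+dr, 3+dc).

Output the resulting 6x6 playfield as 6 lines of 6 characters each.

Fill (1+0,3+0) = (1,3)
Fill (1+0,3+1) = (1,4)
Fill (1+0,3+2) = (1,5)
Fill (1+1,3+2) = (2,5)

Answer: ......
#.####
#....#
#.....
..#...
...#..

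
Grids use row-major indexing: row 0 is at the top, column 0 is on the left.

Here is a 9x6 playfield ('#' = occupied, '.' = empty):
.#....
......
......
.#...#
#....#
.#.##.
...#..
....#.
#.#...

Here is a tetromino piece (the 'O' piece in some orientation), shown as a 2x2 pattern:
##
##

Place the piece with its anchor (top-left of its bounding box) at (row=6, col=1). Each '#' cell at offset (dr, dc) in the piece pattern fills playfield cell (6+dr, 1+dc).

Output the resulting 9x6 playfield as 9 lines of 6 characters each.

Fill (6+0,1+0) = (6,1)
Fill (6+0,1+1) = (6,2)
Fill (6+1,1+0) = (7,1)
Fill (6+1,1+1) = (7,2)

Answer: .#....
......
......
.#...#
#....#
.#.##.
.###..
.##.#.
#.#...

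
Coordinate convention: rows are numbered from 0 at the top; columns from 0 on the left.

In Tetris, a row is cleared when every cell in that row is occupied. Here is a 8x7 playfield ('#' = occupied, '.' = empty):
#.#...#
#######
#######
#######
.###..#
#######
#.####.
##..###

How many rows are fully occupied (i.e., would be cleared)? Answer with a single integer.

Answer: 4

Derivation:
Check each row:
  row 0: 4 empty cells -> not full
  row 1: 0 empty cells -> FULL (clear)
  row 2: 0 empty cells -> FULL (clear)
  row 3: 0 empty cells -> FULL (clear)
  row 4: 3 empty cells -> not full
  row 5: 0 empty cells -> FULL (clear)
  row 6: 2 empty cells -> not full
  row 7: 2 empty cells -> not full
Total rows cleared: 4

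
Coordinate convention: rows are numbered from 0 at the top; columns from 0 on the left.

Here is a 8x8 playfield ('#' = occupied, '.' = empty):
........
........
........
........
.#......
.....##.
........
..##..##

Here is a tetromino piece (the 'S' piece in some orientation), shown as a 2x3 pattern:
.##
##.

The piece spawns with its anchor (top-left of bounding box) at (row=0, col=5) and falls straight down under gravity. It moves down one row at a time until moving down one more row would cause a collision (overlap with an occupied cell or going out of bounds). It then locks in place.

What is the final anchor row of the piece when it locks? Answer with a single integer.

Answer: 3

Derivation:
Spawn at (row=0, col=5). Try each row:
  row 0: fits
  row 1: fits
  row 2: fits
  row 3: fits
  row 4: blocked -> lock at row 3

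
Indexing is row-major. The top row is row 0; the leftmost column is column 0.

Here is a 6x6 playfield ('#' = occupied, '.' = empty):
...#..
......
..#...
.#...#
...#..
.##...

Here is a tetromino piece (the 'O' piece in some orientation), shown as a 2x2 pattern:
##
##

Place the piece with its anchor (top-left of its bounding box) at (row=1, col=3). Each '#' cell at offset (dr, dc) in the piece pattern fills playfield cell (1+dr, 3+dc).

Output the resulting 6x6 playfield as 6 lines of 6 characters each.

Answer: ...#..
...##.
..###.
.#...#
...#..
.##...

Derivation:
Fill (1+0,3+0) = (1,3)
Fill (1+0,3+1) = (1,4)
Fill (1+1,3+0) = (2,3)
Fill (1+1,3+1) = (2,4)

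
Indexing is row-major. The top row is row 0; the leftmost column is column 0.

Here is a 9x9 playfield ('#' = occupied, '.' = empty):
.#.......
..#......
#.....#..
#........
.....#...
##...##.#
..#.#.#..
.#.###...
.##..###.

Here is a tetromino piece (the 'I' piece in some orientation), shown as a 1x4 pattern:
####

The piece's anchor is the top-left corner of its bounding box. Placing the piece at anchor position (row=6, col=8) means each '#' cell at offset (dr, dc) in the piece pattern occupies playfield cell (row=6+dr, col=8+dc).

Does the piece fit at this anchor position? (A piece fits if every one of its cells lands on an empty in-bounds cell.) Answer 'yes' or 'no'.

Check each piece cell at anchor (6, 8):
  offset (0,0) -> (6,8): empty -> OK
  offset (0,1) -> (6,9): out of bounds -> FAIL
  offset (0,2) -> (6,10): out of bounds -> FAIL
  offset (0,3) -> (6,11): out of bounds -> FAIL
All cells valid: no

Answer: no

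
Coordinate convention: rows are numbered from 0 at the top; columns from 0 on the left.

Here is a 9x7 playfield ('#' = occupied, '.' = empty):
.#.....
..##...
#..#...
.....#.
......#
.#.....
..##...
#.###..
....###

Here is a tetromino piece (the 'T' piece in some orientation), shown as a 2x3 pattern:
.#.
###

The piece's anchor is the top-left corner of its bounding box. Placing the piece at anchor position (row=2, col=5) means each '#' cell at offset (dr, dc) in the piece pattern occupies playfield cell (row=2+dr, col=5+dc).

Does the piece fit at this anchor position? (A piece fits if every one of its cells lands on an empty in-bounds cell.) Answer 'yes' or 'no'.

Answer: no

Derivation:
Check each piece cell at anchor (2, 5):
  offset (0,1) -> (2,6): empty -> OK
  offset (1,0) -> (3,5): occupied ('#') -> FAIL
  offset (1,1) -> (3,6): empty -> OK
  offset (1,2) -> (3,7): out of bounds -> FAIL
All cells valid: no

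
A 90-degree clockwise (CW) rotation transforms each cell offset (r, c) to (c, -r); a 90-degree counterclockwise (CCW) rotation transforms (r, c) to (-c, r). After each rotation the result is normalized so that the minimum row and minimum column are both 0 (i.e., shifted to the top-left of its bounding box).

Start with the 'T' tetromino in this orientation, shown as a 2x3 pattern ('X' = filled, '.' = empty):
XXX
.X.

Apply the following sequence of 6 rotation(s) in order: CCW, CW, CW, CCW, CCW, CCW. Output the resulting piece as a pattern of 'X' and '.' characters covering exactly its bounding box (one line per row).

Answer: .X.
XXX

Derivation:
Start:
XXX
.X.
After rotation 1 (CCW):
X.
XX
X.
After rotation 2 (CW):
XXX
.X.
After rotation 3 (CW):
.X
XX
.X
After rotation 4 (CCW):
XXX
.X.
After rotation 5 (CCW):
X.
XX
X.
After rotation 6 (CCW):
.X.
XXX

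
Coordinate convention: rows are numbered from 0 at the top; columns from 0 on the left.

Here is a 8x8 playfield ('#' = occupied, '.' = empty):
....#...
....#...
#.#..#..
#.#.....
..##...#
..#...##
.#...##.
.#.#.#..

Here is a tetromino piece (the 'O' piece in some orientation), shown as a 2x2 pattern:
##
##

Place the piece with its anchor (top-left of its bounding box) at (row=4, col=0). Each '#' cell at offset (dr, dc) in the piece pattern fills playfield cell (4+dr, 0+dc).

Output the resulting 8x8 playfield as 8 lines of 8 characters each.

Fill (4+0,0+0) = (4,0)
Fill (4+0,0+1) = (4,1)
Fill (4+1,0+0) = (5,0)
Fill (4+1,0+1) = (5,1)

Answer: ....#...
....#...
#.#..#..
#.#.....
####...#
###...##
.#...##.
.#.#.#..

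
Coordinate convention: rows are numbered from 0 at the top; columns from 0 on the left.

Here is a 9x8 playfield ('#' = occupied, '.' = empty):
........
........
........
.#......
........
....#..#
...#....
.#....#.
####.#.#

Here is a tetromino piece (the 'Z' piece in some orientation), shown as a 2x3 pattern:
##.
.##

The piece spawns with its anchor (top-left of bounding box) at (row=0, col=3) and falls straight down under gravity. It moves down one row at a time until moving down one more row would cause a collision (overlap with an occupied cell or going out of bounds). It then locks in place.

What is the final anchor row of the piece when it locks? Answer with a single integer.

Spawn at (row=0, col=3). Try each row:
  row 0: fits
  row 1: fits
  row 2: fits
  row 3: fits
  row 4: blocked -> lock at row 3

Answer: 3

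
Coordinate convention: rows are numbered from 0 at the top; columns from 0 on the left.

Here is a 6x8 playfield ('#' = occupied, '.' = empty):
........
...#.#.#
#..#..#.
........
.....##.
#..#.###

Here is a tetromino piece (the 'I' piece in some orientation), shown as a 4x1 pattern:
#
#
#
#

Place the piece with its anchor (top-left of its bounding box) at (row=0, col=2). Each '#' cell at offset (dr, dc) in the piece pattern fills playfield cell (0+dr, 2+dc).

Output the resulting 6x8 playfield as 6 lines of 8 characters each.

Fill (0+0,2+0) = (0,2)
Fill (0+1,2+0) = (1,2)
Fill (0+2,2+0) = (2,2)
Fill (0+3,2+0) = (3,2)

Answer: ..#.....
..##.#.#
#.##..#.
..#.....
.....##.
#..#.###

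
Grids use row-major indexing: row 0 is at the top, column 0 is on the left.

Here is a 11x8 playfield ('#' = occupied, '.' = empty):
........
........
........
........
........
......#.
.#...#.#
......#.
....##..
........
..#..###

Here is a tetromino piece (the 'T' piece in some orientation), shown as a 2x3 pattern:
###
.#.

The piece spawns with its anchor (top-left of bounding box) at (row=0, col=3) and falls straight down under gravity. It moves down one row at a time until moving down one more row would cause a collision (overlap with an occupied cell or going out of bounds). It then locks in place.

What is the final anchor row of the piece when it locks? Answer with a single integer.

Spawn at (row=0, col=3). Try each row:
  row 0: fits
  row 1: fits
  row 2: fits
  row 3: fits
  row 4: fits
  row 5: fits
  row 6: blocked -> lock at row 5

Answer: 5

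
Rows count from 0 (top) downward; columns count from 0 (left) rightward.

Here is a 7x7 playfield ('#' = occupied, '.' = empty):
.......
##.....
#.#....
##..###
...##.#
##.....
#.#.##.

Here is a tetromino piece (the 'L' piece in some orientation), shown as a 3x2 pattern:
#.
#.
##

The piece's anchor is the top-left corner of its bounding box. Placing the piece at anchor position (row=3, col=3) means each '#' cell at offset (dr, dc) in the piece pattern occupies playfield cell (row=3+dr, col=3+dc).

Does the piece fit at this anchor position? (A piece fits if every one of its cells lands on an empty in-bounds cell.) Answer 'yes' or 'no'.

Answer: no

Derivation:
Check each piece cell at anchor (3, 3):
  offset (0,0) -> (3,3): empty -> OK
  offset (1,0) -> (4,3): occupied ('#') -> FAIL
  offset (2,0) -> (5,3): empty -> OK
  offset (2,1) -> (5,4): empty -> OK
All cells valid: no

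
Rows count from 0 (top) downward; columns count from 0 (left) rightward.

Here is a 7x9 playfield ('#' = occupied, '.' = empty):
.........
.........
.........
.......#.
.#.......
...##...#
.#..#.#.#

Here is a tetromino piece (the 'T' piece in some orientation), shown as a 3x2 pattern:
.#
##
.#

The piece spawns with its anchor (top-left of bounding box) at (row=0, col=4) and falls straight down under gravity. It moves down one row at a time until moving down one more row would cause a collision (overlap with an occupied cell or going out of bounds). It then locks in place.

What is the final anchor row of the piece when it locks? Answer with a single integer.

Answer: 3

Derivation:
Spawn at (row=0, col=4). Try each row:
  row 0: fits
  row 1: fits
  row 2: fits
  row 3: fits
  row 4: blocked -> lock at row 3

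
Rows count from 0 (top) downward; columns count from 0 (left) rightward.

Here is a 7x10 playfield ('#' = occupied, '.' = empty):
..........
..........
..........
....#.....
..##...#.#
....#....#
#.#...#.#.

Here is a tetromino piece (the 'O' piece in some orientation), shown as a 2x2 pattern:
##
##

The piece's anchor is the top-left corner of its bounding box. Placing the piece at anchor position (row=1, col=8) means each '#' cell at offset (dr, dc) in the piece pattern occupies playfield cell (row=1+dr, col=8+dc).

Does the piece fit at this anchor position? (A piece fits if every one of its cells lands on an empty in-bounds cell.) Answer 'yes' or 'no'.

Answer: yes

Derivation:
Check each piece cell at anchor (1, 8):
  offset (0,0) -> (1,8): empty -> OK
  offset (0,1) -> (1,9): empty -> OK
  offset (1,0) -> (2,8): empty -> OK
  offset (1,1) -> (2,9): empty -> OK
All cells valid: yes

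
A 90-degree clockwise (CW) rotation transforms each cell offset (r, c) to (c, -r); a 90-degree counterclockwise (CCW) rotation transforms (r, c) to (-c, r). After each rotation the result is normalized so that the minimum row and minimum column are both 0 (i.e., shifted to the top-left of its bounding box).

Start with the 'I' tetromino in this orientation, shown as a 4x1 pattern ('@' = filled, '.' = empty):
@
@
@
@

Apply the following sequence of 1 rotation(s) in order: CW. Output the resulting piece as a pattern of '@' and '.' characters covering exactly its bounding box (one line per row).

Start:
@
@
@
@
After rotation 1 (CW):
@@@@

Answer: @@@@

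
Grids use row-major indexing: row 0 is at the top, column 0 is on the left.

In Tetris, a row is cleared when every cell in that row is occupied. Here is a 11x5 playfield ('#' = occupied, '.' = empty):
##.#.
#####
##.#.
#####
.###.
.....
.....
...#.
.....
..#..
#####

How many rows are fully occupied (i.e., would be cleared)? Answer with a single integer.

Check each row:
  row 0: 2 empty cells -> not full
  row 1: 0 empty cells -> FULL (clear)
  row 2: 2 empty cells -> not full
  row 3: 0 empty cells -> FULL (clear)
  row 4: 2 empty cells -> not full
  row 5: 5 empty cells -> not full
  row 6: 5 empty cells -> not full
  row 7: 4 empty cells -> not full
  row 8: 5 empty cells -> not full
  row 9: 4 empty cells -> not full
  row 10: 0 empty cells -> FULL (clear)
Total rows cleared: 3

Answer: 3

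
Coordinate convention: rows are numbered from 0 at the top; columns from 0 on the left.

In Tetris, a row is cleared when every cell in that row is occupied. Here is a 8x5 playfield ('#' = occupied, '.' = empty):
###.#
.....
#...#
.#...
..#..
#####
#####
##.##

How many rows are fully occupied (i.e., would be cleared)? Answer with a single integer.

Answer: 2

Derivation:
Check each row:
  row 0: 1 empty cell -> not full
  row 1: 5 empty cells -> not full
  row 2: 3 empty cells -> not full
  row 3: 4 empty cells -> not full
  row 4: 4 empty cells -> not full
  row 5: 0 empty cells -> FULL (clear)
  row 6: 0 empty cells -> FULL (clear)
  row 7: 1 empty cell -> not full
Total rows cleared: 2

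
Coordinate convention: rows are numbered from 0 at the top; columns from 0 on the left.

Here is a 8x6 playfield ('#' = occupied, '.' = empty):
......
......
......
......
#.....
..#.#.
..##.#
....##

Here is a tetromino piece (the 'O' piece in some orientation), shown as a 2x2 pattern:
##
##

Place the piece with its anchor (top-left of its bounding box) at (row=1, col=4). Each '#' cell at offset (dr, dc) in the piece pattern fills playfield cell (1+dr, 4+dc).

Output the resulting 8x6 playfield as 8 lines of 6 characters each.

Fill (1+0,4+0) = (1,4)
Fill (1+0,4+1) = (1,5)
Fill (1+1,4+0) = (2,4)
Fill (1+1,4+1) = (2,5)

Answer: ......
....##
....##
......
#.....
..#.#.
..##.#
....##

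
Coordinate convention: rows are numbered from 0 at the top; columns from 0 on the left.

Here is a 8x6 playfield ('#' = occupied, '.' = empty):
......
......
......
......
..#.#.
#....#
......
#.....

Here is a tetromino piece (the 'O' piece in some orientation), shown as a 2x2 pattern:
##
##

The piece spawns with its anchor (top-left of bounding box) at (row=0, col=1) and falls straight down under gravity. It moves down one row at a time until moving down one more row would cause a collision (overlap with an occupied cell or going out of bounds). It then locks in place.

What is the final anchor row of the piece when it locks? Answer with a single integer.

Spawn at (row=0, col=1). Try each row:
  row 0: fits
  row 1: fits
  row 2: fits
  row 3: blocked -> lock at row 2

Answer: 2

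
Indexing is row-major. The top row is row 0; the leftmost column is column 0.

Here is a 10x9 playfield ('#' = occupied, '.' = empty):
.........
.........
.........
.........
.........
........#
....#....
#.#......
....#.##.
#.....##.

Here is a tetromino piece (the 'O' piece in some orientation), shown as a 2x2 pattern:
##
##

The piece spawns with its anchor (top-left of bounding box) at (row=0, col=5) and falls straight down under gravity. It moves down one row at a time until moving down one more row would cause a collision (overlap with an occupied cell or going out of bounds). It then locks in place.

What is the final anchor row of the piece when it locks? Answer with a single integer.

Answer: 6

Derivation:
Spawn at (row=0, col=5). Try each row:
  row 0: fits
  row 1: fits
  row 2: fits
  row 3: fits
  row 4: fits
  row 5: fits
  row 6: fits
  row 7: blocked -> lock at row 6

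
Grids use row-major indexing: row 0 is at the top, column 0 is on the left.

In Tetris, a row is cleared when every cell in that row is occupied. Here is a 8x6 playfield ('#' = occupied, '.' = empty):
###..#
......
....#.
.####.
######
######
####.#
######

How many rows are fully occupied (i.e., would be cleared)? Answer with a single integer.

Check each row:
  row 0: 2 empty cells -> not full
  row 1: 6 empty cells -> not full
  row 2: 5 empty cells -> not full
  row 3: 2 empty cells -> not full
  row 4: 0 empty cells -> FULL (clear)
  row 5: 0 empty cells -> FULL (clear)
  row 6: 1 empty cell -> not full
  row 7: 0 empty cells -> FULL (clear)
Total rows cleared: 3

Answer: 3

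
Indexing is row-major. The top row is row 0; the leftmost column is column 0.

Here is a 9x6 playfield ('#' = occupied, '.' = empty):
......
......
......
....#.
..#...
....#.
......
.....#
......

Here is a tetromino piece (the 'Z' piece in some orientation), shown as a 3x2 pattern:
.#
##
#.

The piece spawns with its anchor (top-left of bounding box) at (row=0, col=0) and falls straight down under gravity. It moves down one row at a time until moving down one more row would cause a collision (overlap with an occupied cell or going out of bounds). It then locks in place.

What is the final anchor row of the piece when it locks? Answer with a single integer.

Answer: 6

Derivation:
Spawn at (row=0, col=0). Try each row:
  row 0: fits
  row 1: fits
  row 2: fits
  row 3: fits
  row 4: fits
  row 5: fits
  row 6: fits
  row 7: blocked -> lock at row 6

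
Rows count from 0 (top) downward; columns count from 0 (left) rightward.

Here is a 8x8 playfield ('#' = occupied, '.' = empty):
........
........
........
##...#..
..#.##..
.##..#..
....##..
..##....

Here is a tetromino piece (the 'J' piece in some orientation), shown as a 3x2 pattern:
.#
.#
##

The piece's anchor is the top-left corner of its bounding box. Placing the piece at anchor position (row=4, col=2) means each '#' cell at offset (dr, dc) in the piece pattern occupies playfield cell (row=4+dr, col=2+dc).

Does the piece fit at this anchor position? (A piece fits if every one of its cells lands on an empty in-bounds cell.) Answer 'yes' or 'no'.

Answer: yes

Derivation:
Check each piece cell at anchor (4, 2):
  offset (0,1) -> (4,3): empty -> OK
  offset (1,1) -> (5,3): empty -> OK
  offset (2,0) -> (6,2): empty -> OK
  offset (2,1) -> (6,3): empty -> OK
All cells valid: yes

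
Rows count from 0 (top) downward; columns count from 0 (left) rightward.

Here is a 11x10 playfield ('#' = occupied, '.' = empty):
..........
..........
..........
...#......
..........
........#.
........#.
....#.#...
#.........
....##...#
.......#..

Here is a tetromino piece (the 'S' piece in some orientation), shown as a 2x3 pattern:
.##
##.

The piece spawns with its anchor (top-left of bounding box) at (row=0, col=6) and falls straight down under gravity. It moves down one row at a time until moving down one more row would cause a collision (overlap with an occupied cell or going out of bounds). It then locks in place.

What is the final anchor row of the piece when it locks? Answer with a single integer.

Answer: 4

Derivation:
Spawn at (row=0, col=6). Try each row:
  row 0: fits
  row 1: fits
  row 2: fits
  row 3: fits
  row 4: fits
  row 5: blocked -> lock at row 4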